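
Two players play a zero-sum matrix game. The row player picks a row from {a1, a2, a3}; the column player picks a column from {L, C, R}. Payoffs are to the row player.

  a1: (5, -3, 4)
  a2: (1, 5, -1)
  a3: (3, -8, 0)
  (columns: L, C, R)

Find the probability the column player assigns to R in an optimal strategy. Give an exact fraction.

Row minima: a1 → -3, a2 → -1, a3 → -8; maximin = -1.
Column maxima: L → 5, C → 5, R → 4; minimax = 4.
-1 ≠ 4, so there is no saddle point; optimal play is mixed.
a3 is strictly dominated by a1, so the row player never plays it.
L is strictly dominated by R (it gives the row player strictly more in every row), so the column player never plays it.
On the remaining 2×2 (a1, a2 vs C, R):
Let the row player play a1 with probability p. Expected payoff against C: (-3)p + 5(1−p) = −8p + 5; against R: 4p + (-1)(1−p) = 5p − 1.
Setting these equal: −8p + 5 = 5p − 1 ⇒ −13p = -6 ⇒ p = 6/13, and the value is (-8)·(6/13) + 5 = 17/13.
For the column player: with q = P(C), equating a1's and a2's payoffs gives −7q + 4 = 6q − 1 ⇒ q = 5/13.

8/13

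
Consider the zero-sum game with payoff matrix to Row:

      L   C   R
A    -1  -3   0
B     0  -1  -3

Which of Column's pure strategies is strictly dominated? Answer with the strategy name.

C holds Row's payoff strictly below L in every row: -3 < -1, -1 < 0.
So L is strictly dominated for Column.

L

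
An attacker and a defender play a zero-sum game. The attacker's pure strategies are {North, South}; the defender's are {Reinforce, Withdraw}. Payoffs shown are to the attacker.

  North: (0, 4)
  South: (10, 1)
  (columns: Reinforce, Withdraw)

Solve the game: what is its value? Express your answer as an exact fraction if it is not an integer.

Row minima: North → 0, South → 1; maximin = 1.
Column maxima: Reinforce → 10, Withdraw → 4; minimax = 4.
1 ≠ 4, so there is no saddle point; optimal play is mixed.
Let the attacker play North with probability p. Expected payoff against Reinforce: 0p + 10(1−p) = −10p + 10; against Withdraw: 4p + 1(1−p) = 3p + 1.
Setting these equal: −10p + 10 = 3p + 1 ⇒ −13p = -9 ⇒ p = 9/13, and the value is (-10)·(9/13) + 10 = 40/13.
For the defender: with q = P(Reinforce), equating North's and South's payoffs gives −4q + 4 = 9q + 1 ⇒ q = 3/13.

40/13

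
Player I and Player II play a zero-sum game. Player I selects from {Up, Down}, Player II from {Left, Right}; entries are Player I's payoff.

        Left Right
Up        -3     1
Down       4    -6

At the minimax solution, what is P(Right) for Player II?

Row minima: Up → -3, Down → -6; maximin = -3.
Column maxima: Left → 4, Right → 1; minimax = 1.
-3 ≠ 1, so there is no saddle point; optimal play is mixed.
Let Player I play Up with probability p. Expected payoff against Left: (-3)p + 4(1−p) = −7p + 4; against Right: 1p + (-6)(1−p) = 7p − 6.
Setting these equal: −7p + 4 = 7p − 6 ⇒ −14p = -10 ⇒ p = 5/7, and the value is (-7)·(5/7) + 4 = -1.
For Player II: with q = P(Left), equating Up's and Down's payoffs gives −4q + 1 = 10q − 6 ⇒ q = 1/2.

1/2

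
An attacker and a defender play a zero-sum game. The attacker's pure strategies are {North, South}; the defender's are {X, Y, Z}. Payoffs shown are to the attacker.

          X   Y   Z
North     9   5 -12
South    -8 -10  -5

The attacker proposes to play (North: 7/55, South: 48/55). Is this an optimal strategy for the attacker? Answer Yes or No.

Against X this mix gives (7/55)·9 + (48/55)·(-8) = -321/55.
Against Y this mix gives (7/55)·5 + (48/55)·(-10) = -89/11.
Against Z this mix gives (7/55)·(-12) + (48/55)·(-5) = -324/55.
The defender will play Y, holding the attacker to -89/11. Shifting weight toward the row that does better against Y would raise this floor (the equalizing mix achieves -145/22 against both Y and Z), so the proposed strategy is not optimal.

No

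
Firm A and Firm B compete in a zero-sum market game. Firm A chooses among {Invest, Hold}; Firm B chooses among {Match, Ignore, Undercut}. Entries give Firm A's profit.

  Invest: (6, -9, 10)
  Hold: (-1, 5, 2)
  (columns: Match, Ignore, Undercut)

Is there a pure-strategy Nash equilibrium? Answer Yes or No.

Row minima: Invest → -9, Hold → -1; maximin = -1.
Column maxima: Match → 6, Ignore → 5, Undercut → 10; minimax = 5.
-1 ≠ 5, so no pure-strategy equilibrium exists.

No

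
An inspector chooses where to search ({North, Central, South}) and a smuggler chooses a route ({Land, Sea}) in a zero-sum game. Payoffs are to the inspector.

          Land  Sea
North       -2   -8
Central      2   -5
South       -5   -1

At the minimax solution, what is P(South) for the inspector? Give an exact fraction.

7/11

Row minima: North → -8, Central → -5, South → -5; maximin = -5.
Column maxima: Land → 2, Sea → -1; minimax = -1.
-5 ≠ -1, so there is no saddle point; optimal play is mixed.
North is strictly dominated by Central, so the inspector never plays it.
On the remaining 2×2 (Central, South vs Land, Sea):
Let the inspector play Central with probability p. Expected payoff against Land: 2p + (-5)(1−p) = 7p − 5; against Sea: (-5)p + (-1)(1−p) = −4p − 1.
Setting these equal: 7p − 5 = −4p − 1 ⇒ 11p = 4 ⇒ p = 4/11, and the value is (7)·(4/11) − 5 = -27/11.
For the smuggler: with q = P(Land), equating Central's and South's payoffs gives 7q − 5 = −4q − 1 ⇒ q = 4/11.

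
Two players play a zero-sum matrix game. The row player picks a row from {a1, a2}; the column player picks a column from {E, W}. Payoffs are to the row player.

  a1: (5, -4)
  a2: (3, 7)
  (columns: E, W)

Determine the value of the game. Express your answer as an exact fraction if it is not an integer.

Row minima: a1 → -4, a2 → 3; maximin = 3.
Column maxima: E → 5, W → 7; minimax = 5.
3 ≠ 5, so there is no saddle point; optimal play is mixed.
Let the row player play a1 with probability p. Expected payoff against E: 5p + 3(1−p) = 2p + 3; against W: (-4)p + 7(1−p) = −11p + 7.
Setting these equal: 2p + 3 = −11p + 7 ⇒ 13p = 4 ⇒ p = 4/13, and the value is (2)·(4/13) + 3 = 47/13.
For the column player: with q = P(E), equating a1's and a2's payoffs gives 9q − 4 = −4q + 7 ⇒ q = 11/13.

47/13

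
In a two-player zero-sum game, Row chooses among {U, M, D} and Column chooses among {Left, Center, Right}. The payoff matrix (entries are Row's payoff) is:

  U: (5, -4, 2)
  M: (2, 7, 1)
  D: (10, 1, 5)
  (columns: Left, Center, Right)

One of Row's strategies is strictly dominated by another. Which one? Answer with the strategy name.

U

D gives a strictly higher payoff than U against every column: 10 > 5, 1 > -4, 5 > 2.
So U is strictly dominated and Row never plays it.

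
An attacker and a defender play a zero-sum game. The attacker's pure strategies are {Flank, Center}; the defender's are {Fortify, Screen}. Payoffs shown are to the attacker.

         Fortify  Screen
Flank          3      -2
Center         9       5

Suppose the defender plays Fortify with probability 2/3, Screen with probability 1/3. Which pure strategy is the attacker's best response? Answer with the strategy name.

Center

Expected payoff of Flank: (2/3)·3 + (1/3)·(-2) = 4/3.
Expected payoff of Center: (2/3)·9 + (1/3)·5 = 23/3.
The largest is 23/3, so the attacker's best response is Center.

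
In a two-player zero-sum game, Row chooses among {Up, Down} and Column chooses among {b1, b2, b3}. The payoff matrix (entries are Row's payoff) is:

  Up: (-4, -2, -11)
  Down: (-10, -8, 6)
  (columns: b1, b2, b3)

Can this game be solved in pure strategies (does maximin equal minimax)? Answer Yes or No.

Row minima: Up → -11, Down → -10; maximin = -10.
Column maxima: b1 → -4, b2 → -2, b3 → 6; minimax = -4.
-10 ≠ -4, so no pure-strategy equilibrium exists.

No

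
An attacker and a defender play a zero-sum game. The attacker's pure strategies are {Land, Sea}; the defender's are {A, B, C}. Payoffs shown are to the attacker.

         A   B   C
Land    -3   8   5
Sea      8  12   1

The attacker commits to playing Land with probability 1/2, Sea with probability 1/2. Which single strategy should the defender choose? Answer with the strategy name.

If the defender plays A, the attacker's expected payoff is (1/2)·(-3) + (1/2)·8 = 5/2.
If the defender plays B, the attacker's expected payoff is (1/2)·8 + (1/2)·12 = 10.
If the defender plays C, the attacker's expected payoff is (1/2)·5 + (1/2)·1 = 3.
The defender minimizes the attacker's payoff; the smallest is 5/2, so the best response is A.

A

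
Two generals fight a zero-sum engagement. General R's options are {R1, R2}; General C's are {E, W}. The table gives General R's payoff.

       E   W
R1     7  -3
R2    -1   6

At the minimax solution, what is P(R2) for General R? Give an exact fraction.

Row minima: R1 → -3, R2 → -1; maximin = -1.
Column maxima: E → 7, W → 6; minimax = 6.
-1 ≠ 6, so there is no saddle point; optimal play is mixed.
Let General R play R1 with probability p. Expected payoff against E: 7p + (-1)(1−p) = 8p − 1; against W: (-3)p + 6(1−p) = −9p + 6.
Setting these equal: 8p − 1 = −9p + 6 ⇒ 17p = 7 ⇒ p = 7/17, and the value is (8)·(7/17) − 1 = 39/17.
For General C: with q = P(E), equating R1's and R2's payoffs gives 10q − 3 = −7q + 6 ⇒ q = 9/17.

10/17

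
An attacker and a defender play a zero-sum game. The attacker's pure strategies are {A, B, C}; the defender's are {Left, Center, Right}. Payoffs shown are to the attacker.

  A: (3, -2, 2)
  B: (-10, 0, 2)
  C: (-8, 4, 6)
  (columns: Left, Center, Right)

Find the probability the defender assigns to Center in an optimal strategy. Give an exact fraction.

Row minima: A → -2, B → -10, C → -8; maximin = -2.
Column maxima: Left → 3, Center → 4, Right → 6; minimax = 3.
-2 ≠ 3, so there is no saddle point; optimal play is mixed.
B is strictly dominated by C, so the attacker never plays it.
Right is strictly dominated by Center (it gives the attacker strictly more in every row), so the defender never plays it.
On the remaining 2×2 (A, C vs Left, Center):
Let the attacker play A with probability p. Expected payoff against Left: 3p + (-8)(1−p) = 11p − 8; against Center: (-2)p + 4(1−p) = −6p + 4.
Setting these equal: 11p − 8 = −6p + 4 ⇒ 17p = 12 ⇒ p = 12/17, and the value is (11)·(12/17) − 8 = -4/17.
For the defender: with q = P(Left), equating A's and C's payoffs gives 5q − 2 = −12q + 4 ⇒ q = 6/17.

11/17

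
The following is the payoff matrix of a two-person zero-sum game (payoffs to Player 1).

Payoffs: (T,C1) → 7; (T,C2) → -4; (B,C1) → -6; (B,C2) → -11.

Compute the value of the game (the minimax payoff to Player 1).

Row minima: T → -4, B → -11; maximin = -4.
Column maxima: C1 → 7, C2 → -4; minimax = -4.
Since maximin = minimax = -4, there is a saddle point and the value is -4.

-4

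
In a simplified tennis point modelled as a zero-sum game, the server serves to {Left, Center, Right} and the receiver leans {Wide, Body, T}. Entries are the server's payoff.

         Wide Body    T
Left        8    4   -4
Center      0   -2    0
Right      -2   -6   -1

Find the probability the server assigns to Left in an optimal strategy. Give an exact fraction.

Row minima: Left → -4, Center → -2, Right → -6; maximin = -2.
Column maxima: Wide → 8, Body → 4, T → 0; minimax = 0.
-2 ≠ 0, so there is no saddle point; optimal play is mixed.
Right is strictly dominated by Center, so the server never plays it.
Wide is strictly dominated by Body (it gives the server strictly more in every row), so the receiver never plays it.
On the remaining 2×2 (Left, Center vs Body, T):
Let the server play Left with probability p. Expected payoff against Body: 4p + (-2)(1−p) = 6p − 2; against T: (-4)p + 0(1−p) = −4p.
Setting these equal: 6p − 2 = −4p ⇒ 10p = 2 ⇒ p = 1/5, and the value is (6)·(1/5) − 2 = -4/5.
For the receiver: with q = P(Body), equating Left's and Center's payoffs gives 8q − 4 = −2q ⇒ q = 2/5.

1/5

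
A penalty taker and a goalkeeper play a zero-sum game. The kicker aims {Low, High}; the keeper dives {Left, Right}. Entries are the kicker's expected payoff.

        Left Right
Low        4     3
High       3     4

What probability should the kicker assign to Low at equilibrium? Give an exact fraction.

1/2

Row minima: Low → 3, High → 3; maximin = 3.
Column maxima: Left → 4, Right → 4; minimax = 4.
3 ≠ 4, so there is no saddle point; optimal play is mixed.
Let the kicker play Low with probability p. Expected payoff against Left: 4p + 3(1−p) = p + 3; against Right: 3p + 4(1−p) = −p + 4.
Setting these equal: p + 3 = −p + 4 ⇒ 2p = 1 ⇒ p = 1/2, and the value is (1)·(1/2) + 3 = 7/2.
For the keeper: with q = P(Left), equating Low's and High's payoffs gives q + 3 = −q + 4 ⇒ q = 1/2.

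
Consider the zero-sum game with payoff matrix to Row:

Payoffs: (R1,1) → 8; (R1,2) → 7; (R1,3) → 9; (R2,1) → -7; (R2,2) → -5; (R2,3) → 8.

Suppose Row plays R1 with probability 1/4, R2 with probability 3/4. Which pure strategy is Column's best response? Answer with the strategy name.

1

If Column plays 1, Row's expected payoff is (1/4)·8 + (3/4)·(-7) = -13/4.
If Column plays 2, Row's expected payoff is (1/4)·7 + (3/4)·(-5) = -2.
If Column plays 3, Row's expected payoff is (1/4)·9 + (3/4)·8 = 33/4.
Column minimizes Row's payoff; the smallest is -13/4, so the best response is 1.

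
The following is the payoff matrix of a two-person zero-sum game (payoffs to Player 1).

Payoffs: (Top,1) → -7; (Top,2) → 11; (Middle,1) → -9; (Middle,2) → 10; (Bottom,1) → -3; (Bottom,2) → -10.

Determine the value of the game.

-103/25

Row minima: Top → -7, Middle → -9, Bottom → -10; maximin = -7.
Column maxima: 1 → -3, 2 → 11; minimax = -3.
-7 ≠ -3, so there is no saddle point; optimal play is mixed.
Middle is strictly dominated by Top, so Player 1 never plays it.
On the remaining 2×2 (Top, Bottom vs 1, 2):
Let Player 1 play Top with probability p. Expected payoff against 1: (-7)p + (-3)(1−p) = −4p − 3; against 2: 11p + (-10)(1−p) = 21p − 10.
Setting these equal: −4p − 3 = 21p − 10 ⇒ −25p = -7 ⇒ p = 7/25, and the value is (-4)·(7/25) − 3 = -103/25.
For Player 2: with q = P(1), equating Top's and Bottom's payoffs gives −18q + 11 = 7q − 10 ⇒ q = 21/25.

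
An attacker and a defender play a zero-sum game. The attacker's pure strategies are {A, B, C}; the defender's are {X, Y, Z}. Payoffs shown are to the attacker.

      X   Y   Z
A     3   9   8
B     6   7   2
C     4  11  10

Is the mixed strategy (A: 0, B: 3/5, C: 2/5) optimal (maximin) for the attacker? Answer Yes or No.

Yes

Against X this mix gives (3/5)·6 + (2/5)·4 = 26/5.
Against Y this mix gives (3/5)·7 + (2/5)·11 = 43/5.
Against Z this mix gives (3/5)·2 + (2/5)·10 = 26/5.
All of the defender's active replies (X, Z) yield 26/5, and no column does worse for the attacker. The mix makes the defender indifferent and guarantees 26/5, so it is optimal.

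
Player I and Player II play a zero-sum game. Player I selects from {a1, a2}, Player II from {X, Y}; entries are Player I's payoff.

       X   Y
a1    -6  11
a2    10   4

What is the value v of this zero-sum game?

134/23

Row minima: a1 → -6, a2 → 4; maximin = 4.
Column maxima: X → 10, Y → 11; minimax = 10.
4 ≠ 10, so there is no saddle point; optimal play is mixed.
Let Player I play a1 with probability p. Expected payoff against X: (-6)p + 10(1−p) = −16p + 10; against Y: 11p + 4(1−p) = 7p + 4.
Setting these equal: −16p + 10 = 7p + 4 ⇒ −23p = -6 ⇒ p = 6/23, and the value is (-16)·(6/23) + 10 = 134/23.
For Player II: with q = P(X), equating a1's and a2's payoffs gives −17q + 11 = 6q + 4 ⇒ q = 7/23.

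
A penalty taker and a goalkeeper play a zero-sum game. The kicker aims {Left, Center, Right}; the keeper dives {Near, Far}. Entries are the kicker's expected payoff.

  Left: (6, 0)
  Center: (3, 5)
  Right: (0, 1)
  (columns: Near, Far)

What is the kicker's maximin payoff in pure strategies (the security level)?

3

Row minima: Left → 0, Center → 3, Right → 0.
The best of these is 3.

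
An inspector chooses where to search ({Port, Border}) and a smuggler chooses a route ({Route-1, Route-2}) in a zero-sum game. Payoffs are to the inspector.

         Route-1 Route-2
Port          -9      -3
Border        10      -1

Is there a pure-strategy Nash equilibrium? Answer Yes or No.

Yes

Row minima: Port → -9, Border → -1; maximin = -1.
Column maxima: Route-1 → 10, Route-2 → -1; minimax = -1.
maximin = minimax = -1, so a saddle point exists.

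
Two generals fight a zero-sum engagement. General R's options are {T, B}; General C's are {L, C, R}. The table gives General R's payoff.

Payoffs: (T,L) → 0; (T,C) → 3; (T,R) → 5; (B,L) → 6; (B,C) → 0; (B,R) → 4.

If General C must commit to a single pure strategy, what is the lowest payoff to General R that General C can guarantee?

Column maxima: L → 6, C → 3, R → 5.
The smallest of these is 3.

3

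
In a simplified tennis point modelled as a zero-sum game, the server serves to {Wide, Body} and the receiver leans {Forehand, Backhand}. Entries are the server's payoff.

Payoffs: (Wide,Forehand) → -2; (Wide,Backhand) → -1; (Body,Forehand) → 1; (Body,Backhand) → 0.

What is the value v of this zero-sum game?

0

Row minima: Wide → -2, Body → 0; maximin = 0.
Column maxima: Forehand → 1, Backhand → 0; minimax = 0.
Since maximin = minimax = 0, there is a saddle point and the value is 0.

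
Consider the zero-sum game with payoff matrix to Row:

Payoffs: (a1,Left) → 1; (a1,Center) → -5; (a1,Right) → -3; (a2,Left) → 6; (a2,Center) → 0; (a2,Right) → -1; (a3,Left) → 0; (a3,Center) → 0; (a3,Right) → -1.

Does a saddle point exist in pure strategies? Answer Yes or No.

Yes

Row minima: a1 → -5, a2 → -1, a3 → -1; maximin = -1.
Column maxima: Left → 6, Center → 0, Right → -1; minimax = -1.
maximin = minimax = -1, so a saddle point exists.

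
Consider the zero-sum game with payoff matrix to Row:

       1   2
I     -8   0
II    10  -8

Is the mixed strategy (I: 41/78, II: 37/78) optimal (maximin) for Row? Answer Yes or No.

No

Against 1 this mix gives (41/78)·(-8) + (37/78)·10 = 7/13.
Against 2 this mix gives (41/78)·0 + (37/78)·(-8) = -148/39.
Column will play 2, holding Row to -148/39. Shifting weight toward the row that does better against 2 would raise this floor (the equalizing mix achieves -32/13 against both 2 and 1), so the proposed strategy is not optimal.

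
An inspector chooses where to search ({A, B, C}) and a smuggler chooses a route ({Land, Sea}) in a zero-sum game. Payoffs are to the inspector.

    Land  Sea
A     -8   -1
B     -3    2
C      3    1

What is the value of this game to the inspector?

9/7

Row minima: A → -8, B → -3, C → 1; maximin = 1.
Column maxima: Land → 3, Sea → 2; minimax = 2.
1 ≠ 2, so there is no saddle point; optimal play is mixed.
A is strictly dominated by B, so the inspector never plays it.
On the remaining 2×2 (B, C vs Land, Sea):
Let the inspector play B with probability p. Expected payoff against Land: (-3)p + 3(1−p) = −6p + 3; against Sea: 2p + 1(1−p) = p + 1.
Setting these equal: −6p + 3 = p + 1 ⇒ −7p = -2 ⇒ p = 2/7, and the value is (-6)·(2/7) + 3 = 9/7.
For the smuggler: with q = P(Land), equating B's and C's payoffs gives −5q + 2 = 2q + 1 ⇒ q = 1/7.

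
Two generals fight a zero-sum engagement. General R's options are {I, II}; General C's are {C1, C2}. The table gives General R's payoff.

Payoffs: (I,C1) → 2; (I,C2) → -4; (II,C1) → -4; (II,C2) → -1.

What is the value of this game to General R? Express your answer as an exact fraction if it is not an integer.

Row minima: I → -4, II → -4; maximin = -4.
Column maxima: C1 → 2, C2 → -1; minimax = -1.
-4 ≠ -1, so there is no saddle point; optimal play is mixed.
Let General R play I with probability p. Expected payoff against C1: 2p + (-4)(1−p) = 6p − 4; against C2: (-4)p + (-1)(1−p) = −3p − 1.
Setting these equal: 6p − 4 = −3p − 1 ⇒ 9p = 3 ⇒ p = 1/3, and the value is (6)·(1/3) − 4 = -2.
For General C: with q = P(C1), equating I's and II's payoffs gives 6q − 4 = −3q − 1 ⇒ q = 1/3.

-2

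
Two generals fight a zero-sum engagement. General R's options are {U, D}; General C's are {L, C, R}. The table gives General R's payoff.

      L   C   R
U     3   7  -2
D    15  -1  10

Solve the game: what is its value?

17/5

Row minima: U → -2, D → -1; maximin = -1.
Column maxima: L → 15, C → 7, R → 10; minimax = 7.
-1 ≠ 7, so there is no saddle point; optimal play is mixed.
L is strictly dominated by R (it gives General R strictly more in every row), so General C never plays it.
On the remaining 2×2 (U, D vs C, R):
Let General R play U with probability p. Expected payoff against C: 7p + (-1)(1−p) = 8p − 1; against R: (-2)p + 10(1−p) = −12p + 10.
Setting these equal: 8p − 1 = −12p + 10 ⇒ 20p = 11 ⇒ p = 11/20, and the value is (8)·(11/20) − 1 = 17/5.
For General C: with q = P(C), equating U's and D's payoffs gives 9q − 2 = −11q + 10 ⇒ q = 3/5.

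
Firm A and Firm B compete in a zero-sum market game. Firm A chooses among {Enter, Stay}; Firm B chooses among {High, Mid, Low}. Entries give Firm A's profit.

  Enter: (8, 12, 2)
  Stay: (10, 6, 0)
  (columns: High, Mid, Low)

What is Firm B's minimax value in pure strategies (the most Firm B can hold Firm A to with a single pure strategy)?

2

Column maxima: High → 10, Mid → 12, Low → 2.
The smallest of these is 2.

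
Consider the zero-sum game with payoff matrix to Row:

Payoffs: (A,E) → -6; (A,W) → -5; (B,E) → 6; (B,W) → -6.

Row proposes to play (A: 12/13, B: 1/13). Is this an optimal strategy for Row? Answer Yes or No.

Against E this mix gives (12/13)·(-6) + (1/13)·6 = -66/13.
Against W this mix gives (12/13)·(-5) + (1/13)·(-6) = -66/13.
All of Column's active replies (E, W) yield -66/13, and no column does worse for Row. The mix makes Column indifferent and guarantees -66/13, so it is optimal.

Yes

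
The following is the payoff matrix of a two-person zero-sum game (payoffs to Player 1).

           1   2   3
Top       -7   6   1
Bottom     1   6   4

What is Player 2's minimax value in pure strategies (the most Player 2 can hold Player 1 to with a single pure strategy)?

1

Column maxima: 1 → 1, 2 → 6, 3 → 4.
The smallest of these is 1.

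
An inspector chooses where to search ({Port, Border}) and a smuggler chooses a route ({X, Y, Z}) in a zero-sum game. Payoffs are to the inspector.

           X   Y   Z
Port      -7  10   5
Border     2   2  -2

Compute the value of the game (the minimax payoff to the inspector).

Row minima: Port → -7, Border → -2; maximin = -2.
Column maxima: X → 2, Y → 10, Z → 5; minimax = 2.
-2 ≠ 2, so there is no saddle point; optimal play is mixed.
Y is strictly dominated by Z (it gives the inspector strictly more in every row), so the smuggler never plays it.
On the remaining 2×2 (Port, Border vs X, Z):
Let the inspector play Port with probability p. Expected payoff against X: (-7)p + 2(1−p) = −9p + 2; against Z: 5p + (-2)(1−p) = 7p − 2.
Setting these equal: −9p + 2 = 7p − 2 ⇒ −16p = -4 ⇒ p = 1/4, and the value is (-9)·(1/4) + 2 = -1/4.
For the smuggler: with q = P(X), equating Port's and Border's payoffs gives −12q + 5 = 4q − 2 ⇒ q = 7/16.

-1/4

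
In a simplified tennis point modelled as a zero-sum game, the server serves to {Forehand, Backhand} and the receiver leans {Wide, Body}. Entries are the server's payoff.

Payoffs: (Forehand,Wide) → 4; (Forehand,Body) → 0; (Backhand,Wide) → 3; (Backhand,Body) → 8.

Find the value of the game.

32/9

Row minima: Forehand → 0, Backhand → 3; maximin = 3.
Column maxima: Wide → 4, Body → 8; minimax = 4.
3 ≠ 4, so there is no saddle point; optimal play is mixed.
Let the server play Forehand with probability p. Expected payoff against Wide: 4p + 3(1−p) = p + 3; against Body: 0p + 8(1−p) = −8p + 8.
Setting these equal: p + 3 = −8p + 8 ⇒ 9p = 5 ⇒ p = 5/9, and the value is (1)·(5/9) + 3 = 32/9.
For the receiver: with q = P(Wide), equating Forehand's and Backhand's payoffs gives 4q = −5q + 8 ⇒ q = 8/9.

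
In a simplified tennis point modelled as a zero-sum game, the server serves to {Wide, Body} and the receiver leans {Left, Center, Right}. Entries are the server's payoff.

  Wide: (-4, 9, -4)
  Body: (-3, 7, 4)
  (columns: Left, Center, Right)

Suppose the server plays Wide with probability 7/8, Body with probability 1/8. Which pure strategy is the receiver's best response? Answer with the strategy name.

Left

If the receiver plays Left, the server's expected payoff is (7/8)·(-4) + (1/8)·(-3) = -31/8.
If the receiver plays Center, the server's expected payoff is (7/8)·9 + (1/8)·7 = 35/4.
If the receiver plays Right, the server's expected payoff is (7/8)·(-4) + (1/8)·4 = -3.
The receiver minimizes the server's payoff; the smallest is -31/8, so the best response is Left.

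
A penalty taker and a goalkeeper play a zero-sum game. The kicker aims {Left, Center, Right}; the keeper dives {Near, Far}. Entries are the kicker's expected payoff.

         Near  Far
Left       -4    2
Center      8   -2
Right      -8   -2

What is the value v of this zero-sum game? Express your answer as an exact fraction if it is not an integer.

1/2

Row minima: Left → -4, Center → -2, Right → -8; maximin = -2.
Column maxima: Near → 8, Far → 2; minimax = 2.
-2 ≠ 2, so there is no saddle point; optimal play is mixed.
Right is strictly dominated by Left, so the kicker never plays it.
On the remaining 2×2 (Left, Center vs Near, Far):
Let the kicker play Left with probability p. Expected payoff against Near: (-4)p + 8(1−p) = −12p + 8; against Far: 2p + (-2)(1−p) = 4p − 2.
Setting these equal: −12p + 8 = 4p − 2 ⇒ −16p = -10 ⇒ p = 5/8, and the value is (-12)·(5/8) + 8 = 1/2.
For the keeper: with q = P(Near), equating Left's and Center's payoffs gives −6q + 2 = 10q − 2 ⇒ q = 1/4.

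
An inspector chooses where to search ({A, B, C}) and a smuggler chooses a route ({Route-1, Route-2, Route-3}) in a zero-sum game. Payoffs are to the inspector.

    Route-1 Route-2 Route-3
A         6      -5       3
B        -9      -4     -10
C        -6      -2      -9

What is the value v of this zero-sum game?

-17/5

Row minima: A → -5, B → -10, C → -9; maximin = -5.
Column maxima: Route-1 → 6, Route-2 → -2, Route-3 → 3; minimax = -2.
-5 ≠ -2, so there is no saddle point; optimal play is mixed.
B is strictly dominated by C, so the inspector never plays it.
Route-1 is strictly dominated by Route-3 (it gives the inspector strictly more in every row), so the smuggler never plays it.
On the remaining 2×2 (A, C vs Route-2, Route-3):
Let the inspector play A with probability p. Expected payoff against Route-2: (-5)p + (-2)(1−p) = −3p − 2; against Route-3: 3p + (-9)(1−p) = 12p − 9.
Setting these equal: −3p − 2 = 12p − 9 ⇒ −15p = -7 ⇒ p = 7/15, and the value is (-3)·(7/15) − 2 = -17/5.
For the smuggler: with q = P(Route-2), equating A's and C's payoffs gives −8q + 3 = 7q − 9 ⇒ q = 4/5.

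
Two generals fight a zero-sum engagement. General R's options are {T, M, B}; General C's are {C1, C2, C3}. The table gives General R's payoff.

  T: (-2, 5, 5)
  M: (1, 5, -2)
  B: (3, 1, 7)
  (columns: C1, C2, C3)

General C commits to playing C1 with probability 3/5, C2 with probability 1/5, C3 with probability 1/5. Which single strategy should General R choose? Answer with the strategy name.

B

Expected payoff of T: (3/5)·(-2) + (1/5)·5 + (1/5)·5 = 4/5.
Expected payoff of M: (3/5)·1 + (1/5)·5 + (1/5)·(-2) = 6/5.
Expected payoff of B: (3/5)·3 + (1/5)·1 + (1/5)·7 = 17/5.
The largest is 17/5, so General R's best response is B.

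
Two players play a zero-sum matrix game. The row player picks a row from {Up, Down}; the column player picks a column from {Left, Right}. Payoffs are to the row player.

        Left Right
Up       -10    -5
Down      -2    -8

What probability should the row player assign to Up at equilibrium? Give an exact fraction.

6/11

Row minima: Up → -10, Down → -8; maximin = -8.
Column maxima: Left → -2, Right → -5; minimax = -5.
-8 ≠ -5, so there is no saddle point; optimal play is mixed.
Let the row player play Up with probability p. Expected payoff against Left: (-10)p + (-2)(1−p) = −8p − 2; against Right: (-5)p + (-8)(1−p) = 3p − 8.
Setting these equal: −8p − 2 = 3p − 8 ⇒ −11p = -6 ⇒ p = 6/11, and the value is (-8)·(6/11) − 2 = -70/11.
For the column player: with q = P(Left), equating Up's and Down's payoffs gives −5q − 5 = 6q − 8 ⇒ q = 3/11.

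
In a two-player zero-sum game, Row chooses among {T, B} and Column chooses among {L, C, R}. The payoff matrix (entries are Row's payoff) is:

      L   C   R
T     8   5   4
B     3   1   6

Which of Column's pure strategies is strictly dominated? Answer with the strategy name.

C holds Row's payoff strictly below L in every row: 5 < 8, 1 < 3.
So L is strictly dominated for Column.

L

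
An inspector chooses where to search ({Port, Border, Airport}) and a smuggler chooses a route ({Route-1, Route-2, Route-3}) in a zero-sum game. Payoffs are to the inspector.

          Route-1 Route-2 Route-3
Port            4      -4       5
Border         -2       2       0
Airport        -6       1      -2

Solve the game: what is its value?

0

Row minima: Port → -4, Border → -2, Airport → -6; maximin = -2.
Column maxima: Route-1 → 4, Route-2 → 2, Route-3 → 5; minimax = 2.
-2 ≠ 2, so there is no saddle point; optimal play is mixed.
Airport is strictly dominated by Border, so the inspector never plays it.
Route-3 is strictly dominated by Route-1 (it gives the inspector strictly more in every row), so the smuggler never plays it.
On the remaining 2×2 (Port, Border vs Route-1, Route-2):
Let the inspector play Port with probability p. Expected payoff against Route-1: 4p + (-2)(1−p) = 6p − 2; against Route-2: (-4)p + 2(1−p) = −6p + 2.
Setting these equal: 6p − 2 = −6p + 2 ⇒ 12p = 4 ⇒ p = 1/3, and the value is (6)·(1/3) − 2 = 0.
For the smuggler: with q = P(Route-1), equating Port's and Border's payoffs gives 8q − 4 = −4q + 2 ⇒ q = 1/2.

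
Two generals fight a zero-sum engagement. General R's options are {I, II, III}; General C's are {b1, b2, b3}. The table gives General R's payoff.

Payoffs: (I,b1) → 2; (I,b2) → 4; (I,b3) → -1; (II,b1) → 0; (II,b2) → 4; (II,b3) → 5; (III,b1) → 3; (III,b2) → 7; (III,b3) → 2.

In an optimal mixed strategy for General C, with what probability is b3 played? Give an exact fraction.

1/2

Row minima: I → -1, II → 0, III → 2; maximin = 2.
Column maxima: b1 → 3, b2 → 7, b3 → 5; minimax = 3.
2 ≠ 3, so there is no saddle point; optimal play is mixed.
I is strictly dominated by III, so General R never plays it.
b2 is strictly dominated by b1 (it gives General R strictly more in every row), so General C never plays it.
On the remaining 2×2 (II, III vs b1, b3):
Let General R play II with probability p. Expected payoff against b1: 0p + 3(1−p) = −3p + 3; against b3: 5p + 2(1−p) = 3p + 2.
Setting these equal: −3p + 3 = 3p + 2 ⇒ −6p = -1 ⇒ p = 1/6, and the value is (-3)·(1/6) + 3 = 5/2.
For General C: with q = P(b1), equating II's and III's payoffs gives −5q + 5 = q + 2 ⇒ q = 1/2.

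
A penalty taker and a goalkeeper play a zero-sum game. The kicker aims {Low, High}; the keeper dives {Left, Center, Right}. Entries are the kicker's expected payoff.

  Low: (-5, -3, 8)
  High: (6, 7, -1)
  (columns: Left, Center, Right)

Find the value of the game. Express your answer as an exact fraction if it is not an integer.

Row minima: Low → -5, High → -1; maximin = -1.
Column maxima: Left → 6, Center → 7, Right → 8; minimax = 6.
-1 ≠ 6, so there is no saddle point; optimal play is mixed.
Center is strictly dominated by Left (it gives the kicker strictly more in every row), so the keeper never plays it.
On the remaining 2×2 (Low, High vs Left, Right):
Let the kicker play Low with probability p. Expected payoff against Left: (-5)p + 6(1−p) = −11p + 6; against Right: 8p + (-1)(1−p) = 9p − 1.
Setting these equal: −11p + 6 = 9p − 1 ⇒ −20p = -7 ⇒ p = 7/20, and the value is (-11)·(7/20) + 6 = 43/20.
For the keeper: with q = P(Left), equating Low's and High's payoffs gives −13q + 8 = 7q − 1 ⇒ q = 9/20.

43/20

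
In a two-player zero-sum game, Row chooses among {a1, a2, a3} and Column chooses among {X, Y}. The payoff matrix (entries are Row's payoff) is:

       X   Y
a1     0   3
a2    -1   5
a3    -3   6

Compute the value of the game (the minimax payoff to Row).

0

Row minima: a1 → 0, a2 → -1, a3 → -3; maximin = 0.
Column maxima: X → 0, Y → 6; minimax = 0.
Since maximin = minimax = 0, there is a saddle point and the value is 0.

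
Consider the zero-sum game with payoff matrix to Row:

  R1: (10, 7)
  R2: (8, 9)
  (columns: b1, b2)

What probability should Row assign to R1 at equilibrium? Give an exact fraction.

1/4

Row minima: R1 → 7, R2 → 8; maximin = 8.
Column maxima: b1 → 10, b2 → 9; minimax = 9.
8 ≠ 9, so there is no saddle point; optimal play is mixed.
Let Row play R1 with probability p. Expected payoff against b1: 10p + 8(1−p) = 2p + 8; against b2: 7p + 9(1−p) = −2p + 9.
Setting these equal: 2p + 8 = −2p + 9 ⇒ 4p = 1 ⇒ p = 1/4, and the value is (2)·(1/4) + 8 = 17/2.
For Column: with q = P(b1), equating R1's and R2's payoffs gives 3q + 7 = −q + 9 ⇒ q = 1/2.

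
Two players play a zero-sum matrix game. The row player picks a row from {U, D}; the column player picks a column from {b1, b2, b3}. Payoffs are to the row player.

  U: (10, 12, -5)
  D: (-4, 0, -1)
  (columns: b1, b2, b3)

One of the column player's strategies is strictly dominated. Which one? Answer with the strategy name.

b1 holds the row player's payoff strictly below b2 in every row: 10 < 12, -4 < 0.
So b2 is strictly dominated for the column player.

b2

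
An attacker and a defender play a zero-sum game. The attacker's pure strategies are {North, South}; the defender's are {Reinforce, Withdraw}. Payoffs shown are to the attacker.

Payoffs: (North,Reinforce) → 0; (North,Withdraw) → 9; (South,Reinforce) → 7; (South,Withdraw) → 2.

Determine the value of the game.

Row minima: North → 0, South → 2; maximin = 2.
Column maxima: Reinforce → 7, Withdraw → 9; minimax = 7.
2 ≠ 7, so there is no saddle point; optimal play is mixed.
Let the attacker play North with probability p. Expected payoff against Reinforce: 0p + 7(1−p) = −7p + 7; against Withdraw: 9p + 2(1−p) = 7p + 2.
Setting these equal: −7p + 7 = 7p + 2 ⇒ −14p = -5 ⇒ p = 5/14, and the value is (-7)·(5/14) + 7 = 9/2.
For the defender: with q = P(Reinforce), equating North's and South's payoffs gives −9q + 9 = 5q + 2 ⇒ q = 1/2.

9/2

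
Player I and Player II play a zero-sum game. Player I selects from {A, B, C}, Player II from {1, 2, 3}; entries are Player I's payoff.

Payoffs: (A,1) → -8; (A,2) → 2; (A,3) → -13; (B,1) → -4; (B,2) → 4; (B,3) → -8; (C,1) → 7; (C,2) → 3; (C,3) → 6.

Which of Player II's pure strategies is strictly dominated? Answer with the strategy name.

1

3 holds Player I's payoff strictly below 1 in every row: -13 < -8, -8 < -4, 6 < 7.
So 1 is strictly dominated for Player II.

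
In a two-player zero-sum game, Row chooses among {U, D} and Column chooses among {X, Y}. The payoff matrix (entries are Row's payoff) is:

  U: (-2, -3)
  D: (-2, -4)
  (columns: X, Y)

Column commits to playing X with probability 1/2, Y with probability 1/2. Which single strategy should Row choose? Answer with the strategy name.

U

Expected payoff of U: (1/2)·(-2) + (1/2)·(-3) = -5/2.
Expected payoff of D: (1/2)·(-2) + (1/2)·(-4) = -3.
The largest is -5/2, so Row's best response is U.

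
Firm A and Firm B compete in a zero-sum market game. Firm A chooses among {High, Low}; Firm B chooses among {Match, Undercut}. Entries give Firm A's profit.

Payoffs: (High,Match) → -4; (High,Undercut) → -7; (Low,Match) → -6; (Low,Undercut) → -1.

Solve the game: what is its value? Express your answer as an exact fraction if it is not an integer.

-19/4

Row minima: High → -7, Low → -6; maximin = -6.
Column maxima: Match → -4, Undercut → -1; minimax = -4.
-6 ≠ -4, so there is no saddle point; optimal play is mixed.
Let Firm A play High with probability p. Expected payoff against Match: (-4)p + (-6)(1−p) = 2p − 6; against Undercut: (-7)p + (-1)(1−p) = −6p − 1.
Setting these equal: 2p − 6 = −6p − 1 ⇒ 8p = 5 ⇒ p = 5/8, and the value is (2)·(5/8) − 6 = -19/4.
For Firm B: with q = P(Match), equating High's and Low's payoffs gives 3q − 7 = −5q − 1 ⇒ q = 3/4.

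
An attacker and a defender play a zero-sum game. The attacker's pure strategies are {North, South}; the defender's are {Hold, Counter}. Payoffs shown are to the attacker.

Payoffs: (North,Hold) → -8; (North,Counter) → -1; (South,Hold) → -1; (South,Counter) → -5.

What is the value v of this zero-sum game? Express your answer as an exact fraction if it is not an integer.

-39/11

Row minima: North → -8, South → -5; maximin = -5.
Column maxima: Hold → -1, Counter → -1; minimax = -1.
-5 ≠ -1, so there is no saddle point; optimal play is mixed.
Let the attacker play North with probability p. Expected payoff against Hold: (-8)p + (-1)(1−p) = −7p − 1; against Counter: (-1)p + (-5)(1−p) = 4p − 5.
Setting these equal: −7p − 1 = 4p − 5 ⇒ −11p = -4 ⇒ p = 4/11, and the value is (-7)·(4/11) − 1 = -39/11.
For the defender: with q = P(Hold), equating North's and South's payoffs gives −7q − 1 = 4q − 5 ⇒ q = 4/11.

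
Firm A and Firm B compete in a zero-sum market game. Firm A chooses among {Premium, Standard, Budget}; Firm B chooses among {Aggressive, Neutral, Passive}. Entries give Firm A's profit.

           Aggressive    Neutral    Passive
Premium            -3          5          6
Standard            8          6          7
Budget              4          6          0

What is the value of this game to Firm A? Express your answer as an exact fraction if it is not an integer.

6

Row minima: Premium → -3, Standard → 6, Budget → 0; maximin = 6.
Column maxima: Aggressive → 8, Neutral → 6, Passive → 7; minimax = 6.
Since maximin = minimax = 6, there is a saddle point and the value is 6.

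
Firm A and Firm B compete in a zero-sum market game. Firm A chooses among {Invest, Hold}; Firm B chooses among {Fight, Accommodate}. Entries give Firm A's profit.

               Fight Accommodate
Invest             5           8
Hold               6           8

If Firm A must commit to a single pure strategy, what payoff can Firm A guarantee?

Row minima: Invest → 5, Hold → 6.
The best of these is 6.

6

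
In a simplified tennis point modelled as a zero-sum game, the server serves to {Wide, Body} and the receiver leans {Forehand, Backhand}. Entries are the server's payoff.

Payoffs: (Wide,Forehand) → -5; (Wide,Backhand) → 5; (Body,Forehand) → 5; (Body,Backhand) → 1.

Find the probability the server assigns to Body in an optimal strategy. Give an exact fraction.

5/7

Row minima: Wide → -5, Body → 1; maximin = 1.
Column maxima: Forehand → 5, Backhand → 5; minimax = 5.
1 ≠ 5, so there is no saddle point; optimal play is mixed.
Let the server play Wide with probability p. Expected payoff against Forehand: (-5)p + 5(1−p) = −10p + 5; against Backhand: 5p + 1(1−p) = 4p + 1.
Setting these equal: −10p + 5 = 4p + 1 ⇒ −14p = -4 ⇒ p = 2/7, and the value is (-10)·(2/7) + 5 = 15/7.
For the receiver: with q = P(Forehand), equating Wide's and Body's payoffs gives −10q + 5 = 4q + 1 ⇒ q = 2/7.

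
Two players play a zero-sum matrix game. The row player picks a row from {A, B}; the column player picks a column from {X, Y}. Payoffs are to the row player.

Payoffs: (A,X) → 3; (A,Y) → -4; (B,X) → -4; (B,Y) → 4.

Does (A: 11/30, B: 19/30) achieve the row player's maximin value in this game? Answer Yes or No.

Against X this mix gives (11/30)·3 + (19/30)·(-4) = -43/30.
Against Y this mix gives (11/30)·(-4) + (19/30)·4 = 16/15.
The column player will play X, holding the row player to -43/30. Shifting weight toward the row that does better against X would raise this floor (the equalizing mix achieves -4/15 against both X and Y), so the proposed strategy is not optimal.

No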